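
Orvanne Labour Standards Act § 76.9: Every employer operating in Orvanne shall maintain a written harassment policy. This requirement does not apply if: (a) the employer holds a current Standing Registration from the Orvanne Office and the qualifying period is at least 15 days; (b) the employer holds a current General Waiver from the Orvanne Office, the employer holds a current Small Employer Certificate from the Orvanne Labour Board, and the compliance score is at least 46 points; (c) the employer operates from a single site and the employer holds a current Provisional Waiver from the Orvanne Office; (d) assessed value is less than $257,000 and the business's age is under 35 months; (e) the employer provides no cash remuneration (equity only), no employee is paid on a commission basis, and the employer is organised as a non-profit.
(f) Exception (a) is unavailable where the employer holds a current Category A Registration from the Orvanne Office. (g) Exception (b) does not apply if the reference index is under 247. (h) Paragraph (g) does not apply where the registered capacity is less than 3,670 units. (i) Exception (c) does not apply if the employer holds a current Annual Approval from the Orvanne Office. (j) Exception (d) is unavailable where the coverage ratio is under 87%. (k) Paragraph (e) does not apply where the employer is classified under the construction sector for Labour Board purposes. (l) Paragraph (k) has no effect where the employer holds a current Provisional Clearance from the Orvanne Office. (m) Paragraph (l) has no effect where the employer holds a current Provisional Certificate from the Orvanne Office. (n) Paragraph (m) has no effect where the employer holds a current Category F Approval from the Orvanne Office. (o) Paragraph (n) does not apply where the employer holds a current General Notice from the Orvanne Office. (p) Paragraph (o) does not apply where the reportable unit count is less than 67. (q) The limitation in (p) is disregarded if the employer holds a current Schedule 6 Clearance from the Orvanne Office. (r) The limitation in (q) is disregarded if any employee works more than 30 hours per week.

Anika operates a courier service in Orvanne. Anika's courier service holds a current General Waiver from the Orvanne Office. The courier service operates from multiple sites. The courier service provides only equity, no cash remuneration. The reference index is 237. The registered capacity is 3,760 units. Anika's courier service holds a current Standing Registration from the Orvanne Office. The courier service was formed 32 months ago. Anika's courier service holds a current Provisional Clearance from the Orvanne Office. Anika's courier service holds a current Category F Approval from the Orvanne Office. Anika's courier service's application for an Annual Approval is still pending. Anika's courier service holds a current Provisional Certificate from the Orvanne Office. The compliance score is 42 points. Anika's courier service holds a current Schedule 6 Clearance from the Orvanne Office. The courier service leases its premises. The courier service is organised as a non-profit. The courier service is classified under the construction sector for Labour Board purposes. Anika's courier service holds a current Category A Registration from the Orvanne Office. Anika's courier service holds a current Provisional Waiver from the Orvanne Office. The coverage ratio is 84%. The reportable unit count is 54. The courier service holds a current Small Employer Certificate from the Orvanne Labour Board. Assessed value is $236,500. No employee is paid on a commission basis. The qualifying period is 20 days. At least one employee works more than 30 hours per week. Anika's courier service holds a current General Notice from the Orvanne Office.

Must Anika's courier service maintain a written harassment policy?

Exception (a) is satisfied on its face — a current Standing Registration is held; the qualifying period is 20 days, meeting the 15 days threshold. But: (f) is engaged — a current Category A Registration is held. (a) is therefore removed.
Exception (b) does not apply: the compliance score is 42 points, short of 46 points.
Exception (c) requires that the employer operates from a single site; but the employer operates from multiple sites, so (c) is unavailable.
All of (d)'s requirements are met (assessed value is $236,500, less than the $257,000 limit; the business's age is 32 months, under the 35 months limit). Turning to paragraph (j): (j) operates against (d): the coverage ratio is 84%, under the 87% limit. Exception (d) does not apply.
Exception (e): remuneration is equity-only; no employee is paid on commission; the employer is a non-profit — every condition holds. Considering the limiting provisions: (k) would limit (e) — the courier service is classified under the construction sector — but (l) sets (k) aside: (l) applies — a current Provisional Clearance is held. (m) would limit (l) — a current Provisional Certificate is held — but (n) sets (m) aside: (n) operates — a current Category F Approval is held. (o) would limit (n) — a current General Notice is held — but (p) sets (o) aside: (p) operates — the reportable unit count is 54, less than the 67 limit. (q) would limit (p) — a current Schedule 6 Clearance is held — but (r) sets (q) aside: (r) operates against (q): at least one employee exceeds 30 hours/week. (e) remains available.

No — exception (e) applies; Anika's courier service is not required to maintain a written harassment policy.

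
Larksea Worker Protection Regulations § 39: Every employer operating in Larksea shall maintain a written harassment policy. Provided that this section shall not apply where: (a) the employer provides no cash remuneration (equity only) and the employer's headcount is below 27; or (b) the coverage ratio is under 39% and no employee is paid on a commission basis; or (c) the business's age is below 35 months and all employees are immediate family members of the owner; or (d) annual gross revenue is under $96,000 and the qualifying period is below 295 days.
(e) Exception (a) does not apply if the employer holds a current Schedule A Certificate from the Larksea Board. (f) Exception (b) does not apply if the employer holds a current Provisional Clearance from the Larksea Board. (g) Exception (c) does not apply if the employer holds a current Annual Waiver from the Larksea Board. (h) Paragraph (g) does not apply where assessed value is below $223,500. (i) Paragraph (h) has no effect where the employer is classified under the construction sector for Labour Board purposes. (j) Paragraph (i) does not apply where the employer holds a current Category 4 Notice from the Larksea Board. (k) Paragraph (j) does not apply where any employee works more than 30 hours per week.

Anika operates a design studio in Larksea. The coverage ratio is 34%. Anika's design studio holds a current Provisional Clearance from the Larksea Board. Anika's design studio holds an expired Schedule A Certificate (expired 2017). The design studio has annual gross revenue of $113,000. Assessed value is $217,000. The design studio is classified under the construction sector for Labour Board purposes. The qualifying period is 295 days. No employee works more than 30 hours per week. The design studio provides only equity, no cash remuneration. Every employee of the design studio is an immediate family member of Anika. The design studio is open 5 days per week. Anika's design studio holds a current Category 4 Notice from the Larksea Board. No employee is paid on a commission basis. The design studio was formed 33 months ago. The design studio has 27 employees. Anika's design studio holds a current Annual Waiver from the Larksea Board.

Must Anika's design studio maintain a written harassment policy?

Exception (a) fails — the employer's headcount is 27, not below 27.
Exception (b): the coverage ratio is 34%, under the 39% limit; no employee is paid on commission — every condition holds. Turning to paragraph (f): (f) operates — a current Provisional Clearance is held. (b) is therefore removed.
Exception (c) is satisfied on its face — the business's age is 33 months, below the 35 months limit; every employee is an immediate family member. Considering the limiting provisions: (g) would limit (c) — a current Annual Waiver is held — but (h) sets (g) aside: (h) is engaged — assessed value is $217,000, below the $223,500 limit. (i) would limit (h) — the design studio is classified under the construction sector — but (j) sets (i) aside: (j) operates against (i): a current Category 4 Notice is held. (k) does not operate here (no employee exceeds 30 hours/week), so (j) stands. So (c) applies.
Exception (d) does not apply: annual gross revenue is $113,000, not under $96,000.

No — exception (c) applies; Anika's design studio is not required to maintain a written harassment policy.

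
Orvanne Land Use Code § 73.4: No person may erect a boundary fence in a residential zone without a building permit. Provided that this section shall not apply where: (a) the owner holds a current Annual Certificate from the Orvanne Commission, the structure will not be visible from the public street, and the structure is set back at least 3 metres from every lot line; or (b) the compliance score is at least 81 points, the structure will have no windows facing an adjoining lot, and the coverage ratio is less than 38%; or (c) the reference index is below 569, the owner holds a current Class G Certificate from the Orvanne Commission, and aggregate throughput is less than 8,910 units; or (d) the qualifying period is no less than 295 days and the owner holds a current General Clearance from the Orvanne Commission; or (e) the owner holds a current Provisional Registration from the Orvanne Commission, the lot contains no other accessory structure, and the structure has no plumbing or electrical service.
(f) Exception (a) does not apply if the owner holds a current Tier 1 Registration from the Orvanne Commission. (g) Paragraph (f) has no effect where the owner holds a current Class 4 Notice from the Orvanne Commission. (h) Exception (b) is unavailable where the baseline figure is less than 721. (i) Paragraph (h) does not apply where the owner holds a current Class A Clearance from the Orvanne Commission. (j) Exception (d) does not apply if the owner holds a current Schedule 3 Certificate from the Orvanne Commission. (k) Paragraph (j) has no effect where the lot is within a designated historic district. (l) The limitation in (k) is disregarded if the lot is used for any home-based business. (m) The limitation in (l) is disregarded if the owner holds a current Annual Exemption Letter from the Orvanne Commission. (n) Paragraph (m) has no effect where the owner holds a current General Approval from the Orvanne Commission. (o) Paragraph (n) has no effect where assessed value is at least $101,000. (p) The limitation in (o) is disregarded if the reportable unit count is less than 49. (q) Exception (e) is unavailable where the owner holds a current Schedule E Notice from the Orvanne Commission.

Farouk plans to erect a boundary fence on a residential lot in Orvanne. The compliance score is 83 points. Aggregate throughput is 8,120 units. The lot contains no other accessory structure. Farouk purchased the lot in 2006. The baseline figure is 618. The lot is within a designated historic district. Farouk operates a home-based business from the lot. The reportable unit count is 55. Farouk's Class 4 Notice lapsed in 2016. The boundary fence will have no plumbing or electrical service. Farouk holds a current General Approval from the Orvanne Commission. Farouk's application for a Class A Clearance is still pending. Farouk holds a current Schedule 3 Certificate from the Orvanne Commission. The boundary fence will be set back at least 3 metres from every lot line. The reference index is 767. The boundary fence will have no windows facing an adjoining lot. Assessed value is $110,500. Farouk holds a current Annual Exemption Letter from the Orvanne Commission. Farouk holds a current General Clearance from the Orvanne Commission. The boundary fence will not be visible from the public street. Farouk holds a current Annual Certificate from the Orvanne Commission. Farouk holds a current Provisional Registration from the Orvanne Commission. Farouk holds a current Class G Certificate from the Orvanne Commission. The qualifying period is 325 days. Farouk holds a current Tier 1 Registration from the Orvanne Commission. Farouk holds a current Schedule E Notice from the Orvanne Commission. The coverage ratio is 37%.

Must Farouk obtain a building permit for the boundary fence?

All of (a)'s requirements are met (a current Annual Certificate is held; the structure will not be visible from the street; the setback is at least 3 m on every side). But applying paragraphs (f)–(g): (f) operates against (a): a current Tier 1 Registration is held. (g), which would lift (f), is inapplicable — no current Class 4 Notice is held. (a) is therefore removed.
Exception (b)'s conditions are all satisfied: the compliance score is 83 points, meeting the 81 points threshold; no windows face an adjoining lot; the coverage ratio is 37%, less than the 38% limit. But applying paragraphs (h)–(i): (h) operates against (b): the baseline figure is 618, less than the 721 limit. (i) is not triggered (there is no Class A Clearance in force), so (h) stands. So (b) is unavailable.
Exception (c) does not apply: the reference index is 767, not below 569.
All of (d)'s requirements are met (the qualifying period is 325 days, meeting the 295 days threshold; a current General Clearance is held). Considering the limiting provisions: (j) would limit (d) — a current Schedule 3 Certificate is held — but (k) sets (j) aside: (k) is triggered — the lot is in a historic district. (l) operates (a home-based business operates on the lot), but is set aside by (m): (m) operates against (l): a current Annual Exemption Letter is held. (n) operates (a current General Approval is held), but is itself disapplied by (o): (o) applies — assessed value is $110,500, meeting the $101,000 threshold. (p) is not triggered (the reportable unit count is 55, not less than 49), so (o) stands. (d) remains available.
Exception (e): a current Provisional Registration is held; the lot has no other accessory structure; there is no plumbing or electrical service — every condition holds. Turning to paragraph (q): (q) applies — a current Schedule E Notice is held. (e) is therefore removed.

No — exception (d) applies; Farouk does not need a building permit.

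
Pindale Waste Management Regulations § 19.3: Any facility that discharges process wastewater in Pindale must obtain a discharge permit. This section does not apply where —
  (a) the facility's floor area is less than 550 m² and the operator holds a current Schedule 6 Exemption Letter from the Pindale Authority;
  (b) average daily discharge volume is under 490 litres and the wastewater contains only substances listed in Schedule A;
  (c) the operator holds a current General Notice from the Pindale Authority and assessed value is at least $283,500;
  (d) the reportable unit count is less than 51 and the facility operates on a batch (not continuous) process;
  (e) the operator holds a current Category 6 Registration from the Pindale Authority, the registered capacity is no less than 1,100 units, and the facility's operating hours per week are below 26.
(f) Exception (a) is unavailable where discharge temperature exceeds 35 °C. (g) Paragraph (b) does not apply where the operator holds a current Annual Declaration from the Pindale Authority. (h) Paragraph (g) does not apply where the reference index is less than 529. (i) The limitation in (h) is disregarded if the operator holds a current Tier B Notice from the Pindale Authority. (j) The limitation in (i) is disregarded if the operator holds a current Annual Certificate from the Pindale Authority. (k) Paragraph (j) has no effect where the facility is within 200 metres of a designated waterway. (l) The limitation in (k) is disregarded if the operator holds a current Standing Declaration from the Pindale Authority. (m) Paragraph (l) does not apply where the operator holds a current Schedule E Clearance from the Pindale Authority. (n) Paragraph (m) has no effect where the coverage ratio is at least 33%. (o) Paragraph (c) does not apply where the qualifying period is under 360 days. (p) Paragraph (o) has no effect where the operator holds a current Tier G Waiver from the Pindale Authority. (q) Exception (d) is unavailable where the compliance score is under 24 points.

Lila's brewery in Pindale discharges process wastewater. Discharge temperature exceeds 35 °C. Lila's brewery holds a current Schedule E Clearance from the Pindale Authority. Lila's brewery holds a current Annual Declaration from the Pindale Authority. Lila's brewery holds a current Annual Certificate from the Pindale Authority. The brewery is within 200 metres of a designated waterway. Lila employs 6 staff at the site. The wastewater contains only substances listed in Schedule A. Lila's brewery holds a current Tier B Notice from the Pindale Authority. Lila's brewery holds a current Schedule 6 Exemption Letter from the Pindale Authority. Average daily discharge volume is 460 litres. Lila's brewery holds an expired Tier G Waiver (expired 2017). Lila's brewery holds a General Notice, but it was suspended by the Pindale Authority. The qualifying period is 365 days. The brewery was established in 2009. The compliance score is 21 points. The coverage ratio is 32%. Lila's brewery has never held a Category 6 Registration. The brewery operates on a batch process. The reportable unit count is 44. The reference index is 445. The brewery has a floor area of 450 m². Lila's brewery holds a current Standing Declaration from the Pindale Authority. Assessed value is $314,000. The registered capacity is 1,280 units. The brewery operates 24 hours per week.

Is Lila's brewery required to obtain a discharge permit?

Yes — Lila's brewery must obtain a discharge permit.

All of (a)'s requirements are met (the facility's floor area is 450 m², less than the 550 m² limit; a current Schedule 6 Exemption Letter is held). But applying paragraph (f): (f) operates against (a): discharge temperature exceeds 35 °C. (a) is therefore removed.
Exception (b): average daily discharge volume is 460 litres, under the 490 litres limit; the wastewater is Schedule-A-only — every condition holds. But: (g) operates against (b): a current Annual Declaration is held. (h) would limit (g) — the reference index is 445, less than the 529 limit — but (i) sets (h) aside: (i) is triggered — a current Tier B Notice is held. (j) applies (a current Annual Certificate is held), but is overridden by (k): (k) is triggered — the brewery is within 200 m of a designated waterway. (l) would limit (k) — a current Standing Declaration is held — but (m) sets (l) aside: (m) is engaged — a current Schedule E Clearance is held. (n), which would lift (m), is not triggered — the coverage ratio is 32%, short of 33%. (b) is therefore removed.
Exception (c) requires that the operator holds a current General Notice from the Pindale Authority; but no current General Notice is held, so (c) is unavailable.
All of (d)'s requirements are met (the reportable unit count is 44, less than the 51 limit; the facility operates on a batch process). But: (q) operates against (d): the compliance score is 21 points, under the 24 points limit. Exception (d) does not apply.
Exception (e) does not apply: the Category 6 Registration is not current.
No exception applies. The general rule governs.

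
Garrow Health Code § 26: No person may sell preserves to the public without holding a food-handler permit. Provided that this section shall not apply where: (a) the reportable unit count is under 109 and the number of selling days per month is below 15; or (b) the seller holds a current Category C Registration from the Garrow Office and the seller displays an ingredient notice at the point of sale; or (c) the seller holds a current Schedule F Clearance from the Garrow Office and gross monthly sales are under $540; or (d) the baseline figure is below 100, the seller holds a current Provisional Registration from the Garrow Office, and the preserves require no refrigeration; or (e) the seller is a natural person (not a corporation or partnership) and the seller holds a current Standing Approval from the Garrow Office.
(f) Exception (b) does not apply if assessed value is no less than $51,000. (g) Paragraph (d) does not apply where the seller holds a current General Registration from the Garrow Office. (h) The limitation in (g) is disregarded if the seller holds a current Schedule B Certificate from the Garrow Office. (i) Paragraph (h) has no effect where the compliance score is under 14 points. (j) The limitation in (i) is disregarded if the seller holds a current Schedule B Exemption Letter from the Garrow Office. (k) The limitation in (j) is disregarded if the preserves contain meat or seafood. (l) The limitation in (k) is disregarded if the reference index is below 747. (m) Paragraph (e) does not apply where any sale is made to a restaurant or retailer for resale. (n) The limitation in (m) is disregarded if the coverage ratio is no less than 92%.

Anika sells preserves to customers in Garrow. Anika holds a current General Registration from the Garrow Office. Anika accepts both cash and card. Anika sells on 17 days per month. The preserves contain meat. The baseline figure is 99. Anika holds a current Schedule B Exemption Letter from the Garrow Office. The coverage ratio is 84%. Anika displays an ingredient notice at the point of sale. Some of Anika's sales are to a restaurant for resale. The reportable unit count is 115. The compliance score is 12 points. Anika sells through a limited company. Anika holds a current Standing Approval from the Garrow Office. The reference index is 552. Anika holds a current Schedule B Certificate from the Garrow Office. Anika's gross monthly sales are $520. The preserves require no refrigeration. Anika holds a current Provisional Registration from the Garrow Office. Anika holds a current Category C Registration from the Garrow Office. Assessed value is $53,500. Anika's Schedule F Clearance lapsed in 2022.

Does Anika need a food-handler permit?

No — exception (d) applies; Anika is not required to hold a food-handler permit.

Exception (a) does not apply: the reportable unit count is 115, not under 109.
Exception (b): a current Category C Registration is held; an ingredient notice is displayed — every condition holds. But: (f) operates against (b): assessed value is $53,500, meeting the $51,000 threshold. (b) is therefore removed.
Exception (c) requires that the seller holds a current Schedule F Clearance from the Garrow Office; but the Schedule F Clearance is not current, so (c) is unavailable.
Exception (d): the baseline figure is 99, below the 100 limit; a current Provisional Registration is held; the preserves are shelf-stable — every condition holds. Applying paragraphs (g)–(l): (g) is engaged (a current General Registration is held), but yields to (h): (h) is engaged — a current Schedule B Certificate is held. (i) would limit (h) — the compliance score is 12 points, under the 14 points limit — but (j) sets (i) aside: (j) operates against (i): a current Schedule B Exemption Letter is held. (k) operates (the preserves contain meat), but is set aside by (l): (l) is engaged — the reference index is 552, below the 747 limit. (d) remains available.
Exception (e) fails — the seller operates through a limited company.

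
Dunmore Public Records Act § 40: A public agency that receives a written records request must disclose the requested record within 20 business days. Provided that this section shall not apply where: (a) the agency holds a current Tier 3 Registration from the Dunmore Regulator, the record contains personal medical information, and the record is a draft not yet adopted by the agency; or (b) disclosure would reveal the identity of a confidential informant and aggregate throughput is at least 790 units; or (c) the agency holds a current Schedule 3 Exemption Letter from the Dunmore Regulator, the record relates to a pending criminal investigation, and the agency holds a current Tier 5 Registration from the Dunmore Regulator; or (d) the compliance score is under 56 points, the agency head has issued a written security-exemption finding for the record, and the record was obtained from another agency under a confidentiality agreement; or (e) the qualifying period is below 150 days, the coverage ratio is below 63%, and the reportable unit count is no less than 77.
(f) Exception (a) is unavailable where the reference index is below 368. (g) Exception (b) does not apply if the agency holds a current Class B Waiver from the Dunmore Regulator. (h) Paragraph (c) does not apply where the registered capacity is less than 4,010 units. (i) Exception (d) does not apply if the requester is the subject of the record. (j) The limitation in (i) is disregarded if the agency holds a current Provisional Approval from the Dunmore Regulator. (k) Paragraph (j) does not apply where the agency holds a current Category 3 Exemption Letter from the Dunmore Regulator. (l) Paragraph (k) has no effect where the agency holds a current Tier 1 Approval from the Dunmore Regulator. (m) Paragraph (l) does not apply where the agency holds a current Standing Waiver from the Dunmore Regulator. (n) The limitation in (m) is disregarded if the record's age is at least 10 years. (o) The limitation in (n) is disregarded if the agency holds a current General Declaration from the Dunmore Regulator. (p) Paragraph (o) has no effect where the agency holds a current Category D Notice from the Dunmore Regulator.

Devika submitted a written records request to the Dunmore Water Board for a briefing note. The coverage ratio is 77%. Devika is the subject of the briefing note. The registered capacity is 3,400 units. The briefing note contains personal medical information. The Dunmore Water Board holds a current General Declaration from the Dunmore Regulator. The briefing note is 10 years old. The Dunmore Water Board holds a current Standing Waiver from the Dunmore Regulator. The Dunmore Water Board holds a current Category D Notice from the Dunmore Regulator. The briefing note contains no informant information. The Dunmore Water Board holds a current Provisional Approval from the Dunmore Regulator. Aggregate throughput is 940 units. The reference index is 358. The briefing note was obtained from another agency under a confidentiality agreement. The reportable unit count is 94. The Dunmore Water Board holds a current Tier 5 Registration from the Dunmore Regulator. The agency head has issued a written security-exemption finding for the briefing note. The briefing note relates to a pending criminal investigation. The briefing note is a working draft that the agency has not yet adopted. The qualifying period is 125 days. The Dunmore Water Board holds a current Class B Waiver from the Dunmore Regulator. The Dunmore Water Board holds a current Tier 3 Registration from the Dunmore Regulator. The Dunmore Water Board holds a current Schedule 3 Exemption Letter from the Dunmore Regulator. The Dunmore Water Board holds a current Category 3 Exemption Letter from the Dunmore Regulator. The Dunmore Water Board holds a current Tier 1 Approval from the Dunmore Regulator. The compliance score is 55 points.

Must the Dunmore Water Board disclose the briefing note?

Exception (a)'s conditions are all satisfied: a current Tier 3 Registration is held; the briefing note contains personal medical information; the briefing note is an unadopted draft. But applying paragraph (f): (f) operates against (a): the reference index is 358, below the 368 limit. Exception (a) does not apply.
Exception (b) fails — the briefing note contains no informant information.
Exception (c): a current Schedule 3 Exemption Letter is held; the briefing note relates to a pending investigation; a current Tier 5 Registration is held — every condition holds. However, paragraph (h) must be considered: (h) is triggered — the registered capacity is 3,400 units, less than the 4,010 units limit. So (c) is unavailable.
Exception (d) is satisfied on its face — the compliance score is 55 points, under the 56 points limit; a written security-exemption finding has been issued; the briefing note was obtained under a confidentiality agreement. Under paragraphs (i)–(p): (i) operates (Devika is the subject of the briefing note), but is displaced by (j): (j) operates against (i): a current Provisional Approval is held. (k) is triggered (a current Category 3 Exemption Letter is held), but yields to (l): (l) operates — a current Tier 1 Approval is held. (m) would limit (l) — a current Standing Waiver is held — but (n) sets (m) aside: (n) operates — the record's age is 10 years, meeting the 10 years threshold. (o) would limit (n) — a current General Declaration is held — but (p) sets (o) aside: (p) operates against (o): a current Category D Notice is held. So (d) applies.
Exception (e) does not apply: the coverage ratio is 77%, not below 63%.

No — exception (d) applies; the Dunmore Water Board is not required to disclose the briefing note.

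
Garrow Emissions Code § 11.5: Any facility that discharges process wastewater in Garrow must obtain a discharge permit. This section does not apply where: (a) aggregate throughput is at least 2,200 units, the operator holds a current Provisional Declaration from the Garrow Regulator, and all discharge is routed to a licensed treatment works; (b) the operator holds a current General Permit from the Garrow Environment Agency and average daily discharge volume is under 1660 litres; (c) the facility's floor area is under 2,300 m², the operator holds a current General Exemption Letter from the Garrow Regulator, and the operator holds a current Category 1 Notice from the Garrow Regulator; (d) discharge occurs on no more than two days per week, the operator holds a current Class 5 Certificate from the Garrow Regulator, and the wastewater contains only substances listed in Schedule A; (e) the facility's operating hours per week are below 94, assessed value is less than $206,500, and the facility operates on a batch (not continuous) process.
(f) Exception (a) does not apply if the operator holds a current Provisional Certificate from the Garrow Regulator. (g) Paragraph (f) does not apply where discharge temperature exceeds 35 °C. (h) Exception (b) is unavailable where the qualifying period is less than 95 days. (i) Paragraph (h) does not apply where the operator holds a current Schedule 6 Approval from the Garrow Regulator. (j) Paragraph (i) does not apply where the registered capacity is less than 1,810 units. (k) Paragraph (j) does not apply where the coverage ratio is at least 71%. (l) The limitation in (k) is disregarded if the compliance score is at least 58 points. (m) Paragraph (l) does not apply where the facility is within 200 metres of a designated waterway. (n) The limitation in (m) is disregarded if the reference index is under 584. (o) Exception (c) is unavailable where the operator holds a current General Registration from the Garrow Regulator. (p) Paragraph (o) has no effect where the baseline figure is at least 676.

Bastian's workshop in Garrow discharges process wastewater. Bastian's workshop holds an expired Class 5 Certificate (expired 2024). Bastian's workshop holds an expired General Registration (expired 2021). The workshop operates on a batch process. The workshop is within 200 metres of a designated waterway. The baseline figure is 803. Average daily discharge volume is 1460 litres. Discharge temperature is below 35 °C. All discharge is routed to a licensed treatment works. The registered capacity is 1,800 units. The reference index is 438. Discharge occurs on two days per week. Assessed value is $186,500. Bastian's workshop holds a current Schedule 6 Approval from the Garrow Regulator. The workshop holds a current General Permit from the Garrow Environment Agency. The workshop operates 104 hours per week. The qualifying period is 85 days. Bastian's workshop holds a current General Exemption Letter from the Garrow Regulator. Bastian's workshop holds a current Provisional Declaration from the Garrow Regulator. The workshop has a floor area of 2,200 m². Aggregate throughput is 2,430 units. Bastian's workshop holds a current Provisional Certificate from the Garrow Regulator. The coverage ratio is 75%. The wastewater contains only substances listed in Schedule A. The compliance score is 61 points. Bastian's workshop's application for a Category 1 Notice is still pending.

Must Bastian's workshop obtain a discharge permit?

Yes — Bastian's workshop must obtain a discharge permit.

Exception (a) is satisfied on its face — aggregate throughput is 2,430 units, meeting the 2,200 units threshold; a current Provisional Declaration is held; discharge is routed to a licensed treatment works. However, paragraphs (f)–(g) must be considered: (f) operates against (a): a current Provisional Certificate is held. (g), which would lift (f), is inapplicable — discharge temperature is below 35 °C. So (a) is unavailable.
Exception (b): a current General Permit is held; average daily discharge volume is 1460 litres, under the 1660 litres limit — every condition holds. But applying paragraphs (h)–(n): (h) operates — the qualifying period is 85 days, less than the 95 days limit. (i) would limit (h) — a current Schedule 6 Approval is held — but (j) sets (i) aside: (j) operates — the registered capacity is 1,800 units, less than the 1,810 units limit. (k) would limit (j) — the coverage ratio is 75%, meeting the 71% threshold — but (l) sets (k) aside: (l) operates against (k): the compliance score is 61 points, meeting the 58 points threshold. (m) is triggered (the workshop is within 200 m of a designated waterway), but is overridden by (n): (n) applies — the reference index is 438, under the 584 limit. (b) is therefore removed.
Exception (c) requires that the operator holds a current Category 1 Notice from the Garrow Regulator; but there is no Category 1 Notice in force, so (c) is unavailable.
Exception (d) requires that the operator holds a current Class 5 Certificate from the Garrow Regulator; but there is no Class 5 Certificate in force, so (d) is unavailable.
Exception (e) requires that the facility's operating hours per week are below 94; but the facility's operating hours per week are 104, not below 94, so (e) is unavailable.
None of the exceptions is available; § 11.5 applies in full.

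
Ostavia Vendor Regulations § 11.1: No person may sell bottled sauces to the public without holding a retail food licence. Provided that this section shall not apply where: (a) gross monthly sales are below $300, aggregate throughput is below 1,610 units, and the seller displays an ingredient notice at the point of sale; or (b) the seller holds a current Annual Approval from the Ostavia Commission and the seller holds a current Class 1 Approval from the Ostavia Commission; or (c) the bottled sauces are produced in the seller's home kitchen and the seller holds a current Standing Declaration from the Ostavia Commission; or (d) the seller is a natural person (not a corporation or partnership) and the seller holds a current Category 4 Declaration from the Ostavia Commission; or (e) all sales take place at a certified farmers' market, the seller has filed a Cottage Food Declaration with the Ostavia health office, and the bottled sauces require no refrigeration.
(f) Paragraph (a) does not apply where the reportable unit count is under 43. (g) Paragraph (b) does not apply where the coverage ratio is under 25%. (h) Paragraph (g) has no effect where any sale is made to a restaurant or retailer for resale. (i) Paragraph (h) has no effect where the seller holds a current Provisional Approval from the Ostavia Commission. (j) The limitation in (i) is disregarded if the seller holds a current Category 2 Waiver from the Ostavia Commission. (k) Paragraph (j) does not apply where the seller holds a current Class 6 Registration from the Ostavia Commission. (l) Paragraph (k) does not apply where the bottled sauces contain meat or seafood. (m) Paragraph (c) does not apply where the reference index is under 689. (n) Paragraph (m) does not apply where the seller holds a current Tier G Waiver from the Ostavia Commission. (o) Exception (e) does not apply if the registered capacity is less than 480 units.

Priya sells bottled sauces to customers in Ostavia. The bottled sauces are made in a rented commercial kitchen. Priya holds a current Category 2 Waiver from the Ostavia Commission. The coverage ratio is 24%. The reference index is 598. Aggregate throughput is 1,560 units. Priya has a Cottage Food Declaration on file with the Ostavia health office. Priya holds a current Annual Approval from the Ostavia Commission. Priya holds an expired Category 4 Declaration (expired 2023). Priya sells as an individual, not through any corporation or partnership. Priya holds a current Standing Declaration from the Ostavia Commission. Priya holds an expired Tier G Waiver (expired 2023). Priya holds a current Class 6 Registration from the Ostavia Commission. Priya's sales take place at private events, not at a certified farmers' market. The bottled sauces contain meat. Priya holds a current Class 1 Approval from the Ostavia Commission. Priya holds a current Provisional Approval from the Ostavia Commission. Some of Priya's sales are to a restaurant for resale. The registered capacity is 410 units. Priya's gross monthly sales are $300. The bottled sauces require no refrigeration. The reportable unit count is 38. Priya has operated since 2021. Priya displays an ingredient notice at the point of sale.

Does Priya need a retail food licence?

No — exception (b) applies; Priya is not required to hold a retail food licence.

Exception (a) requires that gross monthly sales are below $300; but gross monthly sales are $300, not below $300, so (a) is unavailable.
Exception (b): a current Annual Approval is held; a current Class 1 Approval is held — every condition holds. As to paragraphs (g)–(l): (g) operates (the coverage ratio is 24%, under the 25% limit), but yields to (h): (h) is triggered — some sales are to a restaurant for resale. (i) would limit (h) — a current Provisional Approval is held — but (j) sets (i) aside: (j) operates — a current Category 2 Waiver is held. (k) would limit (j) — a current Class 6 Registration is held — but (l) sets (k) aside: (l) operates against (k): the bottled sauces contain meat. (b) remains available.
Exception (c) requires that the bottled sauces are produced in the seller's home kitchen; but the bottled sauces are made in a commercial kitchen, not a home kitchen, so (c) is unavailable.
Exception (d) does not apply: the Category 4 Declaration is not current.
Exception (e) does not apply: sales are at private events, not a certified farmers' market.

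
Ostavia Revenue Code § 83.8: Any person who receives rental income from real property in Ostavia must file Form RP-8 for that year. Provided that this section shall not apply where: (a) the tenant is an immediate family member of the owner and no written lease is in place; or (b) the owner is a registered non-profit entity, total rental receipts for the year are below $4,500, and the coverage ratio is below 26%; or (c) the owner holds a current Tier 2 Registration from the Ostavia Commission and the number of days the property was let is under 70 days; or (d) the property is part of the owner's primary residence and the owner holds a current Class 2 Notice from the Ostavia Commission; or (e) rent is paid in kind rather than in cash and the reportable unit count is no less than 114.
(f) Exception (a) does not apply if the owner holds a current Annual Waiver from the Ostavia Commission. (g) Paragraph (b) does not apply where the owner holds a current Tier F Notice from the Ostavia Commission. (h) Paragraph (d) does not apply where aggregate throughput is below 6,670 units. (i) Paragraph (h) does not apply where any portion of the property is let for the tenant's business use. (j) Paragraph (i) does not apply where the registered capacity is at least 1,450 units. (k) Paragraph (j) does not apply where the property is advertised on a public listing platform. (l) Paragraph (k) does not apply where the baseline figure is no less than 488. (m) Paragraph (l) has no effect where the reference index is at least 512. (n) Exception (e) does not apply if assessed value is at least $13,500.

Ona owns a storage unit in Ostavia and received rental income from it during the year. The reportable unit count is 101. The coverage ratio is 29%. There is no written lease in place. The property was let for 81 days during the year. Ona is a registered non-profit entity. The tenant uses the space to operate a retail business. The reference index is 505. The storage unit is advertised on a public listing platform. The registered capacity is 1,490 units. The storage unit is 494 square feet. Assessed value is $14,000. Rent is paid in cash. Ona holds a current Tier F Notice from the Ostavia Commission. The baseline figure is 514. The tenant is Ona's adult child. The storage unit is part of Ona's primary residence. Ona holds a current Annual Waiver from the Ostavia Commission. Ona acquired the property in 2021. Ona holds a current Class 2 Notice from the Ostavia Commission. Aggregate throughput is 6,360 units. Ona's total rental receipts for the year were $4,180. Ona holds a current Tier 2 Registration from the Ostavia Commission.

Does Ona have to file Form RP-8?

Yes — Ona must file Form RP-8.

Exception (a)'s conditions are all satisfied: the tenant is an immediate family member; there is no written lease. However, paragraph (f) must be considered: (f) operates against (a): a current Annual Waiver is held. (a) is therefore removed.
Exception (b) fails — the coverage ratio is 29%, not below 26%.
Exception (c) does not apply: the number of days the property was let is 81 days, not under 70 days.
Exception (d)'s conditions are all satisfied: the storage unit is part of the primary residence; a current Class 2 Notice is held. But applying paragraphs (h)–(m): (h) operates against (d): aggregate throughput is 6,360 units, below the 6,670 units limit. (i) applies (the space is let for business use), but is set aside by (j): (j) operates against (i): the registered capacity is 1,490 units, meeting the 1,450 units threshold. (k) operates (the property is publicly advertised), but yields to (l): (l) operates against (k): the baseline figure is 514, meeting the 488 threshold. (m), which would lift (l), is not engaged — the reference index is 505, short of 512. Exception (d) does not apply.
Exception (e) does not apply: rent is paid in cash.
No exception is made out. Ona falls within the general rule.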